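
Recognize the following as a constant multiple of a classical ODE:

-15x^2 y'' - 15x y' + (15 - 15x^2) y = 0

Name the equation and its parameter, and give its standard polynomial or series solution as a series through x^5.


All three coefficients share the factor -15; dividing through by -15 gives  x^2 y'' + x y' + (x^2 - 1) y = 0.
This matches the Bessel equation x^2 y'' + x y' + (x^2 - nu^2) y = 0 with nu^2 = 1, so nu = 1; the solution bounded at x = 0 is J_1(x).
Frobenius at x = 0: indicial roots ±nu; for r = nu the recurrence k(k + 2nu) c_k = -c_{k-2} gives the standard series J_nu(x) = sum_{k>=0} (-1)^k / (k! (k+nu)!) (x/2)^(2k+nu). Evaluate the first 3 terms:
  k = 0: (-1)^0 / (0! * 1! * 2^1) x^1 = 1/(1*1*2) x^1 = (1/2) x^1
  k = 1: (-1)^1 / (1! * 2! * 2^3) x^3 = -1/(1*2*8) x^3 = (-1/16) x^3
  k = 2: (-1)^2 / (2! * 3! * 2^5) x^5 = 1/(2*6*32) x^5 = (1/384) x^5
Hence J_1(x) = x^5/384 - x^3/16 + x/2 + ....

J_1(x); series = x^5/384 - x^3/16 + x/2


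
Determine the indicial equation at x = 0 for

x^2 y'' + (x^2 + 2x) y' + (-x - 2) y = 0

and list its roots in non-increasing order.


Divide by x^2 to reach normal form y'' + P_1(x) y' + P_2(x) y = 0 with P_1(x) = 1 + 2/x and P_2(x) = -1/x - 2/x^2.
x = 0 is a singular point because the y'-coefficient 1 + 2/x has a pole at x = 0 and the y-coefficient -1/x - 2/x^2 has a pole at x = 0.
It is a regular singular point because x P_1(x) = p(x) = x + 2 and x^2 P_2(x) = q(x) = -x - 2 are polynomials, hence analytic at x = 0.
p(0) = 2,  q(0) = -2.
Indicial equation: r(r-1) + p(0) r + q(0) = 0, i.e. r^2 + (p(0) - 1) r + q(0) = 0, i.e. r^2 + 1 r - 2 = 0.
Discriminant: (1)^2 - 4(-2) = 9, so r = (-1 ± 3)/2.
Solving: r_1 = 1, r_2 = -2.

indicial: r^2 + 1 r - 2 = 0; roots r_1 = 1, r_2 = -2


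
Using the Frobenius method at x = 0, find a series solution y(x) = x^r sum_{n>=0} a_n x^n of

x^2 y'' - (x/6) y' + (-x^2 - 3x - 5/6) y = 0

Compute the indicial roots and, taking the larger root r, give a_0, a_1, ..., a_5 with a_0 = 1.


Write in Frobenius form y'' + (p(x)/x) y' + (q(x)/x^2) y = 0:
  p(x) = -1/6,  q(x) = -x^2 - 3x - 5/6.
Indicial equation: r(r-1) + (-1/6) r + (-5/6) = 0 -> roots r_1 = 5/3, r_2 = -1/2.
Take r = r_1 = 5/3. Let y(x) = x^r sum_{n>=0} a_n x^n with a_0 = 1.
Substitute y = x^r sum a_n x^n and match x^{r+n}. The recurrence is
  D(n) a_n - 3 a_{n-1} - 1 a_{n-2} = 0,  where D(n) = (r+n)(r+n-1) + (-1/6)(r+n) + (-5/6).
  a_n = [3 a_{n-1} + 1 a_{n-2}] / D(n).
Since the indicial polynomial factors as (r - r_1)(r - r_2), D(n) = (r_1 + n - r_1)(r_1 + n - r_2) = n(n + 13/6).
Evaluating step by step (a_0 = 1):
  n = 1: D(1) = 1(1 + 13/6) = 19/6; numerator = 3(1) = 3; a_1 = (3)/(19/6) = 18/19
  n = 2: D(2) = 2(2 + 13/6) = 25/3; numerator = 3(18/19) + 1(1) = 73/19; a_2 = (73/19)/(25/3) = 219/475
  n = 3: D(3) = 3(3 + 13/6) = 31/2; numerator = 3(219/475) + 1(18/19) = 1107/475; a_3 = (1107/475)/(31/2) = 2214/14725
  n = 4: D(4) = 4(4 + 13/6) = 74/3; numerator = 3(2214/14725) + 1(219/475) = 13431/14725; a_4 = (13431/14725)/(74/3) = 1089/29450
  n = 5: D(5) = 5(5 + 13/6) = 215/6; numerator = 3(1089/29450) + 1(2214/14725) = 81/310; a_5 = (81/310)/(215/6) = 243/33325

r = 5/3; a_0 = 1; a_1 = 18/19; a_2 = 219/475; a_3 = 2214/14725; a_4 = 1089/29450; a_5 = 243/33325


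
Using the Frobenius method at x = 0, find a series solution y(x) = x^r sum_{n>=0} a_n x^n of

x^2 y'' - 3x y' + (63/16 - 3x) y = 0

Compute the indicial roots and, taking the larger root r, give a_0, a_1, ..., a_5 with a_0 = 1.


Write in Frobenius form y'' + (p(x)/x) y' + (q(x)/x^2) y = 0:
  p(x) = -3,  q(x) = 63/16 - 3x.
Indicial equation: r(r-1) + (-3) r + (63/16) = 0 -> roots r_1 = 9/4, r_2 = 7/4.
Take r = r_1 = 9/4. Let y(x) = x^r sum_{n>=0} a_n x^n with a_0 = 1.
Substitute y = x^r sum a_n x^n and match x^{r+n}. The recurrence is
  D(n) a_n - 3 a_{n-1} = 0,  where D(n) = (r+n)(r+n-1) + (-3)(r+n) + (63/16).
  a_n = 3 / D(n) * a_{n-1}.
Since the indicial polynomial factors as (r - r_1)(r - r_2), D(n) = (r_1 + n - r_1)(r_1 + n - r_2) = n(n + 1/2).
Evaluating step by step (a_0 = 1):
  n = 1: D(1) = 1(1 + 1/2) = 3/2; numerator = 3(1) = 3; a_1 = (3)/(3/2) = 2
  n = 2: D(2) = 2(2 + 1/2) = 5; numerator = 3(2) = 6; a_2 = (6)/(5) = 6/5
  n = 3: D(3) = 3(3 + 1/2) = 21/2; numerator = 3(6/5) = 18/5; a_3 = (18/5)/(21/2) = 12/35
  n = 4: D(4) = 4(4 + 1/2) = 18; numerator = 3(12/35) = 36/35; a_4 = (36/35)/(18) = 2/35
  n = 5: D(5) = 5(5 + 1/2) = 55/2; numerator = 3(2/35) = 6/35; a_5 = (6/35)/(55/2) = 12/1925

r = 9/4; a_0 = 1; a_1 = 2; a_2 = 6/5; a_3 = 12/35; a_4 = 2/35; a_5 = 12/1925


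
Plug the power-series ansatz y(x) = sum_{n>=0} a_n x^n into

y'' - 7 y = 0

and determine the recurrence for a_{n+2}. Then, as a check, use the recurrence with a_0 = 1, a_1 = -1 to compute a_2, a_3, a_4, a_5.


Substitute y = sum_n a_n x^n into y'' + (const) y = 0.
y''(x) = sum_{n>=0} (n+2)(n+1) a_{n+2} x^n.
The ODE becomes sum_n [(n+2)(n+1) a_{n+2} - 7 a_n] x^n = 0.
Setting each coefficient to zero gives the recurrence:
  (n+2)(n+1) a_{n+2} - 7 a_n = 0,
  a_{n+2} = 7 / ((n+1)(n+2)) a_n.

Check with a_0 = 1, a_1 = -1 (apply the recurrence for n = 0, 1, 2, 3): a_0 = 1, a_1 = -1, a_2 = 7/2, a_3 = -7/6, a_4 = 49/24, a_5 = -49/120.

a_{n+2} = 7/((n+1)(n+2)) * a_n; check: a_0 = 1, a_1 = -1, a_2 = 7/2, a_3 = -7/6, a_4 = 49/24, a_5 = -49/120


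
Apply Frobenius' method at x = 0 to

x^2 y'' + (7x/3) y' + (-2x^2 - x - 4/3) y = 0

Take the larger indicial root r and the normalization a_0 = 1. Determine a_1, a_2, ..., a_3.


Write in Frobenius form y'' + (p(x)/x) y' + (q(x)/x^2) y = 0:
  p(x) = 7/3,  q(x) = -2x^2 - x - 4/3.
Indicial equation: r(r-1) + (7/3) r + (-4/3) = 0 -> roots r_1 = 2/3, r_2 = -2.
Take r = r_1 = 2/3. Let y(x) = x^r sum_{n>=0} a_n x^n with a_0 = 1.
Substitute y = x^r sum a_n x^n and match x^{r+n}. The recurrence is
  D(n) a_n - 1 a_{n-1} - 2 a_{n-2} = 0,  where D(n) = (r+n)(r+n-1) + (7/3)(r+n) + (-4/3).
  a_n = [1 a_{n-1} + 2 a_{n-2}] / D(n).
Since the indicial polynomial factors as (r - r_1)(r - r_2), D(n) = (r_1 + n - r_1)(r_1 + n - r_2) = n(n + 8/3).
Evaluating step by step (a_0 = 1):
  n = 1: D(1) = 1(1 + 8/3) = 11/3; numerator = 1(1) = 1; a_1 = (1)/(11/3) = 3/11
  n = 2: D(2) = 2(2 + 8/3) = 28/3; numerator = 1(3/11) + 2(1) = 25/11; a_2 = (25/11)/(28/3) = 75/308
  n = 3: D(3) = 3(3 + 8/3) = 17; numerator = 1(75/308) + 2(3/11) = 243/308; a_3 = (243/308)/(17) = 243/5236

r = 2/3; a_0 = 1; a_1 = 3/11; a_2 = 75/308; a_3 = 243/5236


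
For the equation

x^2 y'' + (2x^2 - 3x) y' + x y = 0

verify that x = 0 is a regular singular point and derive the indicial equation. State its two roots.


Divide by x^2 to reach normal form y'' + P_1(x) y' + P_2(x) y = 0 with P_1(x) = 2 - 3/x and P_2(x) = 1/x.
x = 0 is a singular point because the y'-coefficient 2 - 3/x has a pole at x = 0 and the y-coefficient 1/x has a pole at x = 0.
It is a regular singular point because x P_1(x) = p(x) = 2x - 3 and x^2 P_2(x) = q(x) = x are polynomials, hence analytic at x = 0.
p(0) = -3,  q(0) = 0.
Indicial equation: r(r-1) + p(0) r + q(0) = 0, i.e. r^2 + (p(0) - 1) r + q(0) = 0, i.e. r^2 - 4 r = 0.
Discriminant: (-4)^2 - 4(0) = 16, so r = (4 ± 4)/2.
Solving: r_1 = 4, r_2 = 0.

indicial: r^2 - 4 r = 0; roots r_1 = 4, r_2 = 0


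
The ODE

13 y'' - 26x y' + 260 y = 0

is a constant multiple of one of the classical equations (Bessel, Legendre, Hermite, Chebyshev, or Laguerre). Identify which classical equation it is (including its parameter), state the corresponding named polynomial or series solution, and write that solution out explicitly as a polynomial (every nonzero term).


All three coefficients share the factor 13; dividing through by 13 gives  y'' - 2x y' + 20 y = 0.
This matches the Hermite equation y'' - 2x y' + 2n y = 0 with 2n = 20, so n = 10; the polynomial solution is H_10(x).
With y = sum_k a_k x^k, matching x^k gives (k+2)(k+1) a_{k+2} = 2(k - n) a_k = 2(k - 10) a_k. The right side vanishes at k = 10, so the series with the parity of 10 terminates at degree 10.
Standard normalization: leading coefficient of H_n is 2^n, so a_10 = 2^10 = 1024. Work downward with a_k = (k+1)(k+2) a_{k+2} / (2(k - n)):
  a_8 = (9)(10)(1024) / (2(8 - 10)) = 92160/(-4) = -23040
  a_6 = (7)(8)(-23040) / (2(6 - 10)) = -1290240/(-8) = 161280
  a_4 = (5)(6)(161280) / (2(4 - 10)) = 4838400/(-12) = -403200
  a_2 = (3)(4)(-403200) / (2(2 - 10)) = -4838400/(-16) = 302400
  a_0 = (1)(2)(302400) / (2(0 - 10)) = 604800/(-20) = -30240
Hence H_10(x) = 1024 x^10 - 23040 x^8 + 161280 x^6 - 403200 x^4 + 302400 x^2 - 30240.

H_10(x); series = 1024 x^10 - 23040 x^8 + 161280 x^6 - 403200 x^4 + 302400 x^2 - 30240


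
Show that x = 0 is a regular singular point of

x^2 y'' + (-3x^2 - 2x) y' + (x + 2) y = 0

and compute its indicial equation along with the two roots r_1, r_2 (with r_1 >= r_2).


Divide by x^2 to reach normal form y'' + P_1(x) y' + P_2(x) y = 0 with P_1(x) = -3 - 2/x and P_2(x) = 1/x + 2/x^2.
x = 0 is a singular point because the y'-coefficient -3 - 2/x has a pole at x = 0 and the y-coefficient 1/x + 2/x^2 has a pole at x = 0.
It is a regular singular point because x P_1(x) = p(x) = -3x - 2 and x^2 P_2(x) = q(x) = x + 2 are polynomials, hence analytic at x = 0.
p(0) = -2,  q(0) = 2.
Indicial equation: r(r-1) + p(0) r + q(0) = 0, i.e. r^2 + (p(0) - 1) r + q(0) = 0, i.e. r^2 - 3 r + 2 = 0.
Discriminant: (-3)^2 - 4(2) = 1, so r = (3 ± 1)/2.
Solving: r_1 = 2, r_2 = 1.

indicial: r^2 - 3 r + 2 = 0; roots r_1 = 2, r_2 = 1


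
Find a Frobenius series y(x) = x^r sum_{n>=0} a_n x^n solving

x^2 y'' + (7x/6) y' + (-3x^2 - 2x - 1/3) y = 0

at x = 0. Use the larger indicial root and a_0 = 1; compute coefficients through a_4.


Write in Frobenius form y'' + (p(x)/x) y' + (q(x)/x^2) y = 0:
  p(x) = 7/6,  q(x) = -3x^2 - 2x - 1/3.
Indicial equation: r(r-1) + (7/6) r + (-1/3) = 0 -> roots r_1 = 1/2, r_2 = -2/3.
Take r = r_1 = 1/2. Let y(x) = x^r sum_{n>=0} a_n x^n with a_0 = 1.
Substitute y = x^r sum a_n x^n and match x^{r+n}. The recurrence is
  D(n) a_n - 2 a_{n-1} - 3 a_{n-2} = 0,  where D(n) = (r+n)(r+n-1) + (7/6)(r+n) + (-1/3).
  a_n = [2 a_{n-1} + 3 a_{n-2}] / D(n).
Since the indicial polynomial factors as (r - r_1)(r - r_2), D(n) = (r_1 + n - r_1)(r_1 + n - r_2) = n(n + 7/6).
Evaluating step by step (a_0 = 1):
  n = 1: D(1) = 1(1 + 7/6) = 13/6; numerator = 2(1) = 2; a_1 = (2)/(13/6) = 12/13
  n = 2: D(2) = 2(2 + 7/6) = 19/3; numerator = 2(12/13) + 3(1) = 63/13; a_2 = (63/13)/(19/3) = 189/247
  n = 3: D(3) = 3(3 + 7/6) = 25/2; numerator = 2(189/247) + 3(12/13) = 1062/247; a_3 = (1062/247)/(25/2) = 2124/6175
  n = 4: D(4) = 4(4 + 7/6) = 62/3; numerator = 2(2124/6175) + 3(189/247) = 18423/6175; a_4 = (18423/6175)/(62/3) = 55269/382850

r = 1/2; a_0 = 1; a_1 = 12/13; a_2 = 189/247; a_3 = 2124/6175; a_4 = 55269/382850


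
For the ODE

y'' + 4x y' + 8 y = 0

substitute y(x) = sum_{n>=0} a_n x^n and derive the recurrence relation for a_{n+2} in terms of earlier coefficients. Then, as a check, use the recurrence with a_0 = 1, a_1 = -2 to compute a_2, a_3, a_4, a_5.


Substitute y = sum_n a_n x^n.
y''(x) has coefficient (n+2)(n+1) a_{n+2} at x^n;
4 x y'(x) has coefficient 4 n a_n at x^n (shift);
8 y(x) has coefficient 8 a_n at x^n.
Matching x^n: (n+2)(n+1) a_{n+2} + (4n + 8) a_n = 0.
Thus a_{n+2} = (-4n - 8) / ((n+1)(n+2)) * a_n.

Check with a_0 = 1, a_1 = -2 (apply the recurrence for n = 0, 1, 2, 3): a_0 = 1, a_1 = -2, a_2 = -4, a_3 = 4, a_4 = 16/3, a_5 = -4.

a_(n+2) = (-4n - 8) / ((n+1)(n+2)) * a_n; check: a_0 = 1, a_1 = -2, a_2 = -4, a_3 = 4, a_4 = 16/3, a_5 = -4


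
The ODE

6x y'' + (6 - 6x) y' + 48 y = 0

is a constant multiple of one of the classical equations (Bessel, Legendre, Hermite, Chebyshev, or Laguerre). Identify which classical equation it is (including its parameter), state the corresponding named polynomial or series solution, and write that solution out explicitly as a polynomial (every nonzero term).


All three coefficients share the factor 6; dividing through by 6 gives  x y'' + (1 - x) y' + 8 y = 0.
This matches the Laguerre equation x y'' + (1 - x) y' + n y = 0 with n = 8; the polynomial solution is L_8(x).
With y = sum_k a_k x^k, matching x^k gives (k+1)k a_{k+1} + (k+1) a_{k+1} - k a_k + n a_k = 0, i.e. (k+1)^2 a_{k+1} = (k - n) a_k = (k - 8) a_k. The right side vanishes at k = 8, so the series terminates at degree 8.
Standard normalization L_n(0) = 1 gives a_0 = 1. Work upward with a_{k+1} = (k - 8) a_k / (k+1)^2:
  a_1 = (0 - 8)(1) / 1^2 = -8/1 = -8
  a_2 = (1 - 8)(-8) / 2^2 = 56/4 = 14
  a_3 = (2 - 8)(14) / 3^2 = -84/9 = -28/3
  a_4 = (3 - 8)(-28/3) / 4^2 = (140/3)/16 = 35/12
  a_5 = (4 - 8)(35/12) / 5^2 = (-35/3)/25 = -7/15
  a_6 = (5 - 8)(-7/15) / 6^2 = (7/5)/36 = 7/180
  a_7 = (6 - 8)(7/180) / 7^2 = (-7/90)/49 = -1/630
  a_8 = (7 - 8)(-1/630) / 8^2 = (1/630)/64 = 1/40320
Hence L_8(x) = x^8/40320 - x^7/630 + 7 x^6/180 - 7 x^5/15 + 35 x^4/12 - 28 x^3/3 + 14 x^2 - 8 x + 1.

L_8(x); series = x^8/40320 - x^7/630 + 7 x^6/180 - 7 x^5/15 + 35 x^4/12 - 28 x^3/3 + 14 x^2 - 8 x + 1


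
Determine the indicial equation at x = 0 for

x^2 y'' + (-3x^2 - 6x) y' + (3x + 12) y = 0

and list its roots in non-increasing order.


Divide by x^2 to reach normal form y'' + P_1(x) y' + P_2(x) y = 0 with P_1(x) = -3 - 6/x and P_2(x) = 3/x + 12/x^2.
x = 0 is a singular point because the y'-coefficient -3 - 6/x has a pole at x = 0 and the y-coefficient 3/x + 12/x^2 has a pole at x = 0.
It is a regular singular point because x P_1(x) = p(x) = -3x - 6 and x^2 P_2(x) = q(x) = 3x + 12 are polynomials, hence analytic at x = 0.
p(0) = -6,  q(0) = 12.
Indicial equation: r(r-1) + p(0) r + q(0) = 0, i.e. r^2 + (p(0) - 1) r + q(0) = 0, i.e. r^2 - 7 r + 12 = 0.
Discriminant: (-7)^2 - 4(12) = 1, so r = (7 ± 1)/2.
Solving: r_1 = 4, r_2 = 3.

indicial: r^2 - 7 r + 12 = 0; roots r_1 = 4, r_2 = 3


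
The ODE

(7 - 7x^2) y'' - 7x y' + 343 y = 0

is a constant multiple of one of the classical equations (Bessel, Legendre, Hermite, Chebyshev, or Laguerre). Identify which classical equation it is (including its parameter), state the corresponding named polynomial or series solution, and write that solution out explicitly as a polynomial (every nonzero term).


All three coefficients share the factor 7; dividing through by 7 gives  (1 - x^2) y'' - x y' + 49 y = 0.
This matches the Chebyshev equation (1 - x^2) y'' - x y' + n^2 y = 0 (note the -x y' term, not -2x y') with n^2 = 49, so n = 7; the polynomial solution is T_7(x).
With y = sum_k a_k x^k, matching x^k gives (k+2)(k+1) a_{k+2} = (k^2 - n^2) a_k = (k - 7)(k + 7) a_k. The right side vanishes at k = 7, so the series with the parity of 7 terminates at degree 7.
Standard normalization: leading coefficient of T_n is 2^(n-1), so a_7 = 2^6 = 64. Work downward with a_k = (k+1)(k+2) a_{k+2} / ((k - 7)(k + 7)):
  a_5 = (6)(7)(64) / ((5 - 7)(5 + 7)) = 2688/(-24) = -112
  a_3 = (4)(5)(-112) / ((3 - 7)(3 + 7)) = -2240/(-40) = 56
  a_1 = (2)(3)(56) / ((1 - 7)(1 + 7)) = 336/(-48) = -7
Hence T_7(x) = 64 x^7 - 112 x^5 + 56 x^3 - 7 x.

T_7(x); series = 64 x^7 - 112 x^5 + 56 x^3 - 7 x


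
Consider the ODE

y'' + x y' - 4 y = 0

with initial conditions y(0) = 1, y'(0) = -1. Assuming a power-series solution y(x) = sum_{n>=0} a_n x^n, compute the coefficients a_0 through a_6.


Ansatz: y(x) = sum_{n>=0} a_n x^n, so y'(x) = sum_{n>=1} n a_n x^(n-1) and y''(x) = sum_{n>=2} n(n-1) a_n x^(n-2).
Substitute into P(x) y'' + Q(x) y' + R(x) y = 0 with P(x) = 1, Q(x) = x, R(x) = -4, and match powers of x.
Initial conditions: a_0 = 1, a_1 = -1.
Setting the coefficient of each power of x to zero and solving order by order (substituting the coefficients already found):
  x^0: 2 a_2 - 4 a_0 = 0  ->  2 a_2 = 4 a_0 = 4  ->  a_2 = 2
  x^1: 6 a_3 - 3 a_1 = 0  ->  6 a_3 = 3 a_1 = -3  ->  a_3 = -1/2
  x^2: 12 a_4 - 2 a_2 = 0  ->  12 a_4 = 2 a_2 = 4  ->  a_4 = 1/3
  x^3: 20 a_5 - a_3 = 0  ->  20 a_5 = a_3 = -1/2  ->  a_5 = -1/40
  x^4: 30 a_6 = 0  ->  a_6 = 0
Truncated series: y(x) = 1 - x + 2 x^2 - (1/2) x^3 + (1/3) x^4 - (1/40) x^5 + O(x^7).

a_0 = 1; a_1 = -1; a_2 = 2; a_3 = -1/2; a_4 = 1/3; a_5 = -1/40; a_6 = 0


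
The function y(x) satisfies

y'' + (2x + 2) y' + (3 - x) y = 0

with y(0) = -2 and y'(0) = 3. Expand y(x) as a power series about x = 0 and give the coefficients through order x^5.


Ansatz: y(x) = sum_{n>=0} a_n x^n, so y'(x) = sum_{n>=1} n a_n x^(n-1) and y''(x) = sum_{n>=2} n(n-1) a_n x^(n-2).
Substitute into P(x) y'' + Q(x) y' + R(x) y = 0 with P(x) = 1, Q(x) = 2x + 2, R(x) = 3 - x, and match powers of x.
Initial conditions: a_0 = -2, a_1 = 3.
Setting the coefficient of each power of x to zero and solving order by order (substituting the coefficients already found):
  x^0: 2 a_2 + 2 a_1 + 3 a_0 = 0  ->  2 a_2 = -2 a_1 - 3 a_0 = 0  ->  a_2 = 0
  x^1: 6 a_3 + 4 a_2 + 5 a_1 - a_0 = 0  ->  6 a_3 = -4 a_2 - 5 a_1 + a_0 = -17  ->  a_3 = -17/6
  x^2: 12 a_4 + 6 a_3 + 7 a_2 - a_1 = 0  ->  12 a_4 = -6 a_3 - 7 a_2 + a_1 = 20  ->  a_4 = 5/3
  x^3: 20 a_5 + 8 a_4 + 9 a_3 - a_2 = 0  ->  20 a_5 = -8 a_4 - 9 a_3 + a_2 = 73/6  ->  a_5 = 73/120
Truncated series: y(x) = -2 + 3 x - (17/6) x^3 + (5/3) x^4 + (73/120) x^5 + O(x^6).

a_0 = -2; a_1 = 3; a_2 = 0; a_3 = -17/6; a_4 = 5/3; a_5 = 73/120


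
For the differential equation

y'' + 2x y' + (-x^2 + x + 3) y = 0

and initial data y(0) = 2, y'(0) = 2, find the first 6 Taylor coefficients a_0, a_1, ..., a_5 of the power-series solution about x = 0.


Ansatz: y(x) = sum_{n>=0} a_n x^n, so y'(x) = sum_{n>=1} n a_n x^(n-1) and y''(x) = sum_{n>=2} n(n-1) a_n x^(n-2).
Substitute into P(x) y'' + Q(x) y' + R(x) y = 0 with P(x) = 1, Q(x) = 2x, R(x) = -x^2 + x + 3, and match powers of x.
Initial conditions: a_0 = 2, a_1 = 2.
Setting the coefficient of each power of x to zero and solving order by order (substituting the coefficients already found):
  x^0: 2 a_2 + 3 a_0 = 0  ->  2 a_2 = -3 a_0 = -6  ->  a_2 = -3
  x^1: 6 a_3 + 5 a_1 + a_0 = 0  ->  6 a_3 = -5 a_1 - a_0 = -12  ->  a_3 = -2
  x^2: 12 a_4 + 7 a_2 + a_1 - a_0 = 0  ->  12 a_4 = -7 a_2 - a_1 + a_0 = 21  ->  a_4 = 7/4
  x^3: 20 a_5 + 9 a_3 + a_2 - a_1 = 0  ->  20 a_5 = -9 a_3 - a_2 + a_1 = 23  ->  a_5 = 23/20
Truncated series: y(x) = 2 + 2 x - 3 x^2 - 2 x^3 + (7/4) x^4 + (23/20) x^5 + O(x^6).

a_0 = 2; a_1 = 2; a_2 = -3; a_3 = -2; a_4 = 7/4; a_5 = 23/20


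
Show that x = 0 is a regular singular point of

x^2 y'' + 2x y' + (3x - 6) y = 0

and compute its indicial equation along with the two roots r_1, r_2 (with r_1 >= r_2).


Divide by x^2 to reach normal form y'' + P_1(x) y' + P_2(x) y = 0 with P_1(x) = 2/x and P_2(x) = 3/x - 6/x^2.
x = 0 is a singular point because the y'-coefficient 2/x has a pole at x = 0 and the y-coefficient 3/x - 6/x^2 has a pole at x = 0.
It is a regular singular point because x P_1(x) = p(x) = 2 and x^2 P_2(x) = q(x) = 3x - 6 are polynomials, hence analytic at x = 0.
p(0) = 2,  q(0) = -6.
Indicial equation: r(r-1) + p(0) r + q(0) = 0, i.e. r^2 + (p(0) - 1) r + q(0) = 0, i.e. r^2 + 1 r - 6 = 0.
Discriminant: (1)^2 - 4(-6) = 25, so r = (-1 ± 5)/2.
Solving: r_1 = 2, r_2 = -3.

indicial: r^2 + 1 r - 6 = 0; roots r_1 = 2, r_2 = -3


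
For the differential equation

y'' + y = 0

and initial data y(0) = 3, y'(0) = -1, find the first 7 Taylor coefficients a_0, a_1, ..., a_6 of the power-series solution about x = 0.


Ansatz: y(x) = sum_{n>=0} a_n x^n, so y'(x) = sum_{n>=1} n a_n x^(n-1) and y''(x) = sum_{n>=2} n(n-1) a_n x^(n-2).
Substitute into P(x) y'' + Q(x) y' + R(x) y = 0 with P(x) = 1, Q(x) = 0, R(x) = 1, and match powers of x.
Initial conditions: a_0 = 3, a_1 = -1.
Setting the coefficient of each power of x to zero and solving order by order (substituting the coefficients already found):
  x^0: 2 a_2 + a_0 = 0  ->  2 a_2 = -a_0 = -3  ->  a_2 = -3/2
  x^1: 6 a_3 + a_1 = 0  ->  6 a_3 = -a_1 = 1  ->  a_3 = 1/6
  x^2: 12 a_4 + a_2 = 0  ->  12 a_4 = -a_2 = 3/2  ->  a_4 = 1/8
  x^3: 20 a_5 + a_3 = 0  ->  20 a_5 = -a_3 = -1/6  ->  a_5 = -1/120
  x^4: 30 a_6 + a_4 = 0  ->  30 a_6 = -a_4 = -1/8  ->  a_6 = -1/240
Truncated series: y(x) = 3 - x - (3/2) x^2 + (1/6) x^3 + (1/8) x^4 - (1/120) x^5 - (1/240) x^6 + O(x^7).

a_0 = 3; a_1 = -1; a_2 = -3/2; a_3 = 1/6; a_4 = 1/8; a_5 = -1/120; a_6 = -1/240


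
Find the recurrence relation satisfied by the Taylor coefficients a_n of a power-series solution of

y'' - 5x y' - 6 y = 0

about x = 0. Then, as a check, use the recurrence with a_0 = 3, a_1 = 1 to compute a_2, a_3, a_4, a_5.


Substitute y = sum_n a_n x^n.
y''(x) has coefficient (n+2)(n+1) a_{n+2} at x^n;
-5 x y'(x) has coefficient -5 n a_n at x^n (shift);
-6 y(x) has coefficient -6 a_n at x^n.
Matching x^n: (n+2)(n+1) a_{n+2} + (-5n - 6) a_n = 0.
Thus a_{n+2} = (5n + 6) / ((n+1)(n+2)) * a_n.

Check with a_0 = 3, a_1 = 1 (apply the recurrence for n = 0, 1, 2, 3): a_0 = 3, a_1 = 1, a_2 = 9, a_3 = 11/6, a_4 = 12, a_5 = 77/40.

a_(n+2) = (5n + 6) / ((n+1)(n+2)) * a_n; check: a_0 = 3, a_1 = 1, a_2 = 9, a_3 = 11/6, a_4 = 12, a_5 = 77/40


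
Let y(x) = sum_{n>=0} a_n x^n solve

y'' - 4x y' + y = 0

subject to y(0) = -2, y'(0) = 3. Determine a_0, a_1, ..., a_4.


Ansatz: y(x) = sum_{n>=0} a_n x^n, so y'(x) = sum_{n>=1} n a_n x^(n-1) and y''(x) = sum_{n>=2} n(n-1) a_n x^(n-2).
Substitute into P(x) y'' + Q(x) y' + R(x) y = 0 with P(x) = 1, Q(x) = -4x, R(x) = 1, and match powers of x.
Initial conditions: a_0 = -2, a_1 = 3.
Setting the coefficient of each power of x to zero and solving order by order (substituting the coefficients already found):
  x^0: 2 a_2 + a_0 = 0  ->  2 a_2 = -a_0 = 2  ->  a_2 = 1
  x^1: 6 a_3 - 3 a_1 = 0  ->  6 a_3 = 3 a_1 = 9  ->  a_3 = 3/2
  x^2: 12 a_4 - 7 a_2 = 0  ->  12 a_4 = 7 a_2 = 7  ->  a_4 = 7/12
Truncated series: y(x) = -2 + 3 x + x^2 + (3/2) x^3 + (7/12) x^4 + O(x^5).

a_0 = -2; a_1 = 3; a_2 = 1; a_3 = 3/2; a_4 = 7/12


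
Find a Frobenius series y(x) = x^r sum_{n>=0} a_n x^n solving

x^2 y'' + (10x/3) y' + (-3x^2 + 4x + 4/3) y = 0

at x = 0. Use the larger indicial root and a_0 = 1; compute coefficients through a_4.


Write in Frobenius form y'' + (p(x)/x) y' + (q(x)/x^2) y = 0:
  p(x) = 10/3,  q(x) = -3x^2 + 4x + 4/3.
Indicial equation: r(r-1) + (10/3) r + (4/3) = 0 -> roots r_1 = -1, r_2 = -4/3.
Take r = r_1 = -1. Let y(x) = x^r sum_{n>=0} a_n x^n with a_0 = 1.
Substitute y = x^r sum a_n x^n and match x^{r+n}. The recurrence is
  D(n) a_n + 4 a_{n-1} - 3 a_{n-2} = 0,  where D(n) = (r+n)(r+n-1) + (10/3)(r+n) + (4/3).
  a_n = [-4 a_{n-1} + 3 a_{n-2}] / D(n).
Since the indicial polynomial factors as (r - r_1)(r - r_2), D(n) = (r_1 + n - r_1)(r_1 + n - r_2) = n(n + 1/3).
Evaluating step by step (a_0 = 1):
  n = 1: D(1) = 1(1 + 1/3) = 4/3; numerator = -4(1) = -4; a_1 = (-4)/(4/3) = -3
  n = 2: D(2) = 2(2 + 1/3) = 14/3; numerator = -4(-3) + 3(1) = 15; a_2 = (15)/(14/3) = 45/14
  n = 3: D(3) = 3(3 + 1/3) = 10; numerator = -4(45/14) + 3(-3) = -153/7; a_3 = (-153/7)/(10) = -153/70
  n = 4: D(4) = 4(4 + 1/3) = 52/3; numerator = -4(-153/70) + 3(45/14) = 1287/70; a_4 = (1287/70)/(52/3) = 297/280

r = -1; a_0 = 1; a_1 = -3; a_2 = 45/14; a_3 = -153/70; a_4 = 297/280


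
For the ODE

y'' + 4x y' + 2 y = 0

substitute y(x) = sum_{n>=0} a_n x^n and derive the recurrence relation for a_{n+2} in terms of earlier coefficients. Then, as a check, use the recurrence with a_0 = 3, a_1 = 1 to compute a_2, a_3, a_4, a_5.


Substitute y = sum_n a_n x^n.
y''(x) has coefficient (n+2)(n+1) a_{n+2} at x^n;
4 x y'(x) has coefficient 4 n a_n at x^n (shift);
2 y(x) has coefficient 2 a_n at x^n.
Matching x^n: (n+2)(n+1) a_{n+2} + (4n + 2) a_n = 0.
Thus a_{n+2} = (-4n - 2) / ((n+1)(n+2)) * a_n.

Check with a_0 = 3, a_1 = 1 (apply the recurrence for n = 0, 1, 2, 3): a_0 = 3, a_1 = 1, a_2 = -3, a_3 = -1, a_4 = 5/2, a_5 = 7/10.

a_(n+2) = (-4n - 2) / ((n+1)(n+2)) * a_n; check: a_0 = 3, a_1 = 1, a_2 = -3, a_3 = -1, a_4 = 5/2, a_5 = 7/10


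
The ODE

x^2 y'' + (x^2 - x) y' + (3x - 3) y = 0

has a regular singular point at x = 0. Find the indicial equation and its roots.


Divide by x^2 to reach normal form y'' + P_1(x) y' + P_2(x) y = 0 with P_1(x) = 1 - 1/x and P_2(x) = 3/x - 3/x^2.
x = 0 is a singular point because the y'-coefficient 1 - 1/x has a pole at x = 0 and the y-coefficient 3/x - 3/x^2 has a pole at x = 0.
It is a regular singular point because x P_1(x) = p(x) = x - 1 and x^2 P_2(x) = q(x) = 3x - 3 are polynomials, hence analytic at x = 0.
p(0) = -1,  q(0) = -3.
Indicial equation: r(r-1) + p(0) r + q(0) = 0, i.e. r^2 + (p(0) - 1) r + q(0) = 0, i.e. r^2 - 2 r - 3 = 0.
Discriminant: (-2)^2 - 4(-3) = 16, so r = (2 ± 4)/2.
Solving: r_1 = 3, r_2 = -1.

indicial: r^2 - 2 r - 3 = 0; roots r_1 = 3, r_2 = -1


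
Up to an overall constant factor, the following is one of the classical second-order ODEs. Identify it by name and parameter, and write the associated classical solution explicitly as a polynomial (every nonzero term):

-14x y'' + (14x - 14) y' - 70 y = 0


All three coefficients share the factor -14; dividing through by -14 gives  x y'' + (1 - x) y' + 5 y = 0.
This matches the Laguerre equation x y'' + (1 - x) y' + n y = 0 with n = 5; the polynomial solution is L_5(x).
With y = sum_k a_k x^k, matching x^k gives (k+1)k a_{k+1} + (k+1) a_{k+1} - k a_k + n a_k = 0, i.e. (k+1)^2 a_{k+1} = (k - n) a_k = (k - 5) a_k. The right side vanishes at k = 5, so the series terminates at degree 5.
Standard normalization L_n(0) = 1 gives a_0 = 1. Work upward with a_{k+1} = (k - 5) a_k / (k+1)^2:
  a_1 = (0 - 5)(1) / 1^2 = -5/1 = -5
  a_2 = (1 - 5)(-5) / 2^2 = 20/4 = 5
  a_3 = (2 - 5)(5) / 3^2 = -15/9 = -5/3
  a_4 = (3 - 5)(-5/3) / 4^2 = (10/3)/16 = 5/24
  a_5 = (4 - 5)(5/24) / 5^2 = (-5/24)/25 = -1/120
Hence L_5(x) = -x^5/120 + 5 x^4/24 - 5 x^3/3 + 5 x^2 - 5 x + 1.

L_5(x); series = -x^5/120 + 5 x^4/24 - 5 x^3/3 + 5 x^2 - 5 x + 1


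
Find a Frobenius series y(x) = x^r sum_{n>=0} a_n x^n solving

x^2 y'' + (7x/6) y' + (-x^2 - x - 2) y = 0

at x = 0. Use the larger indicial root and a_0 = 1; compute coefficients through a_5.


Write in Frobenius form y'' + (p(x)/x) y' + (q(x)/x^2) y = 0:
  p(x) = 7/6,  q(x) = -x^2 - x - 2.
Indicial equation: r(r-1) + (7/6) r + (-2) = 0 -> roots r_1 = 4/3, r_2 = -3/2.
Take r = r_1 = 4/3. Let y(x) = x^r sum_{n>=0} a_n x^n with a_0 = 1.
Substitute y = x^r sum a_n x^n and match x^{r+n}. The recurrence is
  D(n) a_n - 1 a_{n-1} - 1 a_{n-2} = 0,  where D(n) = (r+n)(r+n-1) + (7/6)(r+n) + (-2).
  a_n = [1 a_{n-1} + 1 a_{n-2}] / D(n).
Since the indicial polynomial factors as (r - r_1)(r - r_2), D(n) = (r_1 + n - r_1)(r_1 + n - r_2) = n(n + 17/6).
Evaluating step by step (a_0 = 1):
  n = 1: D(1) = 1(1 + 17/6) = 23/6; numerator = 1(1) = 1; a_1 = (1)/(23/6) = 6/23
  n = 2: D(2) = 2(2 + 17/6) = 29/3; numerator = 1(6/23) + 1(1) = 29/23; a_2 = (29/23)/(29/3) = 3/23
  n = 3: D(3) = 3(3 + 17/6) = 35/2; numerator = 1(3/23) + 1(6/23) = 9/23; a_3 = (9/23)/(35/2) = 18/805
  n = 4: D(4) = 4(4 + 17/6) = 82/3; numerator = 1(18/805) + 1(3/23) = 123/805; a_4 = (123/805)/(82/3) = 9/1610
  n = 5: D(5) = 5(5 + 17/6) = 235/6; numerator = 1(9/1610) + 1(18/805) = 9/322; a_5 = (9/322)/(235/6) = 27/37835

r = 4/3; a_0 = 1; a_1 = 6/23; a_2 = 3/23; a_3 = 18/805; a_4 = 9/1610; a_5 = 27/37835


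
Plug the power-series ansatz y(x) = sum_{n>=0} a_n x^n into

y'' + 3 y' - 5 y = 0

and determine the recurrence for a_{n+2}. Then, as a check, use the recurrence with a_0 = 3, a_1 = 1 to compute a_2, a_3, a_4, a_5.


Substitute y = sum_n a_n x^n.
y''(x) has coefficient (n+2)(n+1) a_{n+2} at x^n;
3 y'(x) has coefficient 3 (n+1) a_{n+1} at x^n;
-5 y(x) has coefficient -5 a_n at x^n.
Matching x^n: (n+2)(n+1) a_{n+2} + 3 (n+1) a_{n+1} - 5 a_n = 0.
Thus a_{n+2} = [-3 (n+1) a_{n+1} + 5 a_n] / ((n+1)(n+2)).

Check with a_0 = 3, a_1 = 1 (apply the recurrence for n = 0, 1, 2, 3): a_0 = 3, a_1 = 1, a_2 = 6, a_3 = -31/6, a_4 = 51/8, a_5 = -307/60.

a_(n+2) = [-3 (n+1) a_(n+1) + 5 a_n] / ((n+1)(n+2)); check: a_0 = 3, a_1 = 1, a_2 = 6, a_3 = -31/6, a_4 = 51/8, a_5 = -307/60


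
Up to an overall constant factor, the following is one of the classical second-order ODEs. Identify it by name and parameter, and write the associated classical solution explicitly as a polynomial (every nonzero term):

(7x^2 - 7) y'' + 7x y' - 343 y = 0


All three coefficients share the factor -7; dividing through by -7 gives  (1 - x^2) y'' - x y' + 49 y = 0.
This matches the Chebyshev equation (1 - x^2) y'' - x y' + n^2 y = 0 (note the -x y' term, not -2x y') with n^2 = 49, so n = 7; the polynomial solution is T_7(x).
With y = sum_k a_k x^k, matching x^k gives (k+2)(k+1) a_{k+2} = (k^2 - n^2) a_k = (k - 7)(k + 7) a_k. The right side vanishes at k = 7, so the series with the parity of 7 terminates at degree 7.
Standard normalization: leading coefficient of T_n is 2^(n-1), so a_7 = 2^6 = 64. Work downward with a_k = (k+1)(k+2) a_{k+2} / ((k - 7)(k + 7)):
  a_5 = (6)(7)(64) / ((5 - 7)(5 + 7)) = 2688/(-24) = -112
  a_3 = (4)(5)(-112) / ((3 - 7)(3 + 7)) = -2240/(-40) = 56
  a_1 = (2)(3)(56) / ((1 - 7)(1 + 7)) = 336/(-48) = -7
Hence T_7(x) = 64 x^7 - 112 x^5 + 56 x^3 - 7 x.

T_7(x); series = 64 x^7 - 112 x^5 + 56 x^3 - 7 x


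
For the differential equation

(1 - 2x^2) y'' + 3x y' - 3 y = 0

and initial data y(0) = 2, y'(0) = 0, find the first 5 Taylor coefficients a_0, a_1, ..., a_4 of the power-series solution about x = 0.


Ansatz: y(x) = sum_{n>=0} a_n x^n, so y'(x) = sum_{n>=1} n a_n x^(n-1) and y''(x) = sum_{n>=2} n(n-1) a_n x^(n-2).
Substitute into P(x) y'' + Q(x) y' + R(x) y = 0 with P(x) = 1 - 2x^2, Q(x) = 3x, R(x) = -3, and match powers of x.
Initial conditions: a_0 = 2, a_1 = 0.
Setting the coefficient of each power of x to zero and solving order by order (substituting the coefficients already found):
  x^0: 2 a_2 - 3 a_0 = 0  ->  2 a_2 = 3 a_0 = 6  ->  a_2 = 3
  x^1: 6 a_3 = 0  ->  a_3 = 0
  x^2: 12 a_4 - a_2 = 0  ->  12 a_4 = a_2 = 3  ->  a_4 = 1/4
Truncated series: y(x) = 2 + 3 x^2 + (1/4) x^4 + O(x^5).

a_0 = 2; a_1 = 0; a_2 = 3; a_3 = 0; a_4 = 1/4


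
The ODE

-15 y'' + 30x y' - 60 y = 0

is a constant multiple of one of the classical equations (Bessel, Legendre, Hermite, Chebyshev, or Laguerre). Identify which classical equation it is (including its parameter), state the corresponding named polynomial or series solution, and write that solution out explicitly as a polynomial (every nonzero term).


All three coefficients share the factor -15; dividing through by -15 gives  y'' - 2x y' + 4 y = 0.
This matches the Hermite equation y'' - 2x y' + 2n y = 0 with 2n = 4, so n = 2; the polynomial solution is H_2(x).
With y = sum_k a_k x^k, matching x^k gives (k+2)(k+1) a_{k+2} = 2(k - n) a_k = 2(k - 2) a_k. The right side vanishes at k = 2, so the series with the parity of 2 terminates at degree 2.
Standard normalization: leading coefficient of H_n is 2^n, so a_2 = 2^2 = 4. Work downward with a_k = (k+1)(k+2) a_{k+2} / (2(k - n)):
  a_0 = (1)(2)(4) / (2(0 - 2)) = 8/(-4) = -2
Hence H_2(x) = 4 x^2 - 2.

H_2(x); series = 4 x^2 - 2


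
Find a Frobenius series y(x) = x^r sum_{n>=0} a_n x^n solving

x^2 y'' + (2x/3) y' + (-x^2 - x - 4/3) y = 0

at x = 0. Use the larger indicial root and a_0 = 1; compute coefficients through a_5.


Write in Frobenius form y'' + (p(x)/x) y' + (q(x)/x^2) y = 0:
  p(x) = 2/3,  q(x) = -x^2 - x - 4/3.
Indicial equation: r(r-1) + (2/3) r + (-4/3) = 0 -> roots r_1 = 4/3, r_2 = -1.
Take r = r_1 = 4/3. Let y(x) = x^r sum_{n>=0} a_n x^n with a_0 = 1.
Substitute y = x^r sum a_n x^n and match x^{r+n}. The recurrence is
  D(n) a_n - 1 a_{n-1} - 1 a_{n-2} = 0,  where D(n) = (r+n)(r+n-1) + (2/3)(r+n) + (-4/3).
  a_n = [1 a_{n-1} + 1 a_{n-2}] / D(n).
Since the indicial polynomial factors as (r - r_1)(r - r_2), D(n) = (r_1 + n - r_1)(r_1 + n - r_2) = n(n + 7/3).
Evaluating step by step (a_0 = 1):
  n = 1: D(1) = 1(1 + 7/3) = 10/3; numerator = 1(1) = 1; a_1 = (1)/(10/3) = 3/10
  n = 2: D(2) = 2(2 + 7/3) = 26/3; numerator = 1(3/10) + 1(1) = 13/10; a_2 = (13/10)/(26/3) = 3/20
  n = 3: D(3) = 3(3 + 7/3) = 16; numerator = 1(3/20) + 1(3/10) = 9/20; a_3 = (9/20)/(16) = 9/320
  n = 4: D(4) = 4(4 + 7/3) = 76/3; numerator = 1(9/320) + 1(3/20) = 57/320; a_4 = (57/320)/(76/3) = 9/1280
  n = 5: D(5) = 5(5 + 7/3) = 110/3; numerator = 1(9/1280) + 1(9/320) = 9/256; a_5 = (9/256)/(110/3) = 27/28160

r = 4/3; a_0 = 1; a_1 = 3/10; a_2 = 3/20; a_3 = 9/320; a_4 = 9/1280; a_5 = 27/28160


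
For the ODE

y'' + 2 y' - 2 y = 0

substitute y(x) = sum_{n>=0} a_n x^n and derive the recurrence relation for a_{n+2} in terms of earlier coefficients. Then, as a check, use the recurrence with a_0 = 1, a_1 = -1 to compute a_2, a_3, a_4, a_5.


Substitute y = sum_n a_n x^n.
y''(x) has coefficient (n+2)(n+1) a_{n+2} at x^n;
2 y'(x) has coefficient 2 (n+1) a_{n+1} at x^n;
-2 y(x) has coefficient -2 a_n at x^n.
Matching x^n: (n+2)(n+1) a_{n+2} + 2 (n+1) a_{n+1} - 2 a_n = 0.
Thus a_{n+2} = [-2 (n+1) a_{n+1} + 2 a_n] / ((n+1)(n+2)).

Check with a_0 = 1, a_1 = -1 (apply the recurrence for n = 0, 1, 2, 3): a_0 = 1, a_1 = -1, a_2 = 2, a_3 = -5/3, a_4 = 7/6, a_5 = -19/30.

a_(n+2) = [-2 (n+1) a_(n+1) + 2 a_n] / ((n+1)(n+2)); check: a_0 = 1, a_1 = -1, a_2 = 2, a_3 = -5/3, a_4 = 7/6, a_5 = -19/30


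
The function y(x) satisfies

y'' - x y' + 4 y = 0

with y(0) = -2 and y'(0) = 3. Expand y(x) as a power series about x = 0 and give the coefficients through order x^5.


Ansatz: y(x) = sum_{n>=0} a_n x^n, so y'(x) = sum_{n>=1} n a_n x^(n-1) and y''(x) = sum_{n>=2} n(n-1) a_n x^(n-2).
Substitute into P(x) y'' + Q(x) y' + R(x) y = 0 with P(x) = 1, Q(x) = -x, R(x) = 4, and match powers of x.
Initial conditions: a_0 = -2, a_1 = 3.
Setting the coefficient of each power of x to zero and solving order by order (substituting the coefficients already found):
  x^0: 2 a_2 + 4 a_0 = 0  ->  2 a_2 = -4 a_0 = 8  ->  a_2 = 4
  x^1: 6 a_3 + 3 a_1 = 0  ->  6 a_3 = -3 a_1 = -9  ->  a_3 = -3/2
  x^2: 12 a_4 + 2 a_2 = 0  ->  12 a_4 = -2 a_2 = -8  ->  a_4 = -2/3
  x^3: 20 a_5 + a_3 = 0  ->  20 a_5 = -a_3 = 3/2  ->  a_5 = 3/40
Truncated series: y(x) = -2 + 3 x + 4 x^2 - (3/2) x^3 - (2/3) x^4 + (3/40) x^5 + O(x^6).

a_0 = -2; a_1 = 3; a_2 = 4; a_3 = -3/2; a_4 = -2/3; a_5 = 3/40


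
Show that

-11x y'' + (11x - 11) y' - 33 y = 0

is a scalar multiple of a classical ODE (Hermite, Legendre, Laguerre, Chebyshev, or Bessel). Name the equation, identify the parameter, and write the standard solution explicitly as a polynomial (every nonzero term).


All three coefficients share the factor -11; dividing through by -11 gives  x y'' + (1 - x) y' + 3 y = 0.
This matches the Laguerre equation x y'' + (1 - x) y' + n y = 0 with n = 3; the polynomial solution is L_3(x).
With y = sum_k a_k x^k, matching x^k gives (k+1)k a_{k+1} + (k+1) a_{k+1} - k a_k + n a_k = 0, i.e. (k+1)^2 a_{k+1} = (k - n) a_k = (k - 3) a_k. The right side vanishes at k = 3, so the series terminates at degree 3.
Standard normalization L_n(0) = 1 gives a_0 = 1. Work upward with a_{k+1} = (k - 3) a_k / (k+1)^2:
  a_1 = (0 - 3)(1) / 1^2 = -3/1 = -3
  a_2 = (1 - 3)(-3) / 2^2 = 6/4 = 3/2
  a_3 = (2 - 3)(3/2) / 3^2 = (-3/2)/9 = -1/6
Hence L_3(x) = -x^3/6 + 3 x^2/2 - 3 x + 1.

L_3(x); series = -x^3/6 + 3 x^2/2 - 3 x + 1


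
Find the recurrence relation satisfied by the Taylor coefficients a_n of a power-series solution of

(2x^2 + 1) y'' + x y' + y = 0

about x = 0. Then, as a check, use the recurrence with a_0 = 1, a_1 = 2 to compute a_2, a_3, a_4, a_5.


Substitute y = sum_n a_n x^n.
(1 + 2 x^2) y'' contributes (n+2)(n+1) a_{n+2} + 2 n(n-1) a_n at x^n.
x y'(x) contributes n a_n at x^n.
y(x) contributes 1 a_n at x^n.
Matching x^n: (n+2)(n+1) a_{n+2} + (2 n(n-1) + n + 1) a_n = 0.
Thus a_{n+2} = (-2 n(n-1) - n - 1) / ((n+1)(n+2)) * a_n.

Check with a_0 = 1, a_1 = 2 (apply the recurrence for n = 0, 1, 2, 3): a_0 = 1, a_1 = 2, a_2 = -1/2, a_3 = -2/3, a_4 = 7/24, a_5 = 8/15.

a_(n+2) = (-2 n(n-1) - n - 1) / ((n+1)(n+2)) * a_n; check: a_0 = 1, a_1 = 2, a_2 = -1/2, a_3 = -2/3, a_4 = 7/24, a_5 = 8/15


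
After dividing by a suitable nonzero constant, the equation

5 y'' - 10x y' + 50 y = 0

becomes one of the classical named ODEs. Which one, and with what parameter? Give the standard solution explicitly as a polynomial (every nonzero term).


All three coefficients share the factor 5; dividing through by 5 gives  y'' - 2x y' + 10 y = 0.
This matches the Hermite equation y'' - 2x y' + 2n y = 0 with 2n = 10, so n = 5; the polynomial solution is H_5(x).
With y = sum_k a_k x^k, matching x^k gives (k+2)(k+1) a_{k+2} = 2(k - n) a_k = 2(k - 5) a_k. The right side vanishes at k = 5, so the series with the parity of 5 terminates at degree 5.
Standard normalization: leading coefficient of H_n is 2^n, so a_5 = 2^5 = 32. Work downward with a_k = (k+1)(k+2) a_{k+2} / (2(k - n)):
  a_3 = (4)(5)(32) / (2(3 - 5)) = 640/(-4) = -160
  a_1 = (2)(3)(-160) / (2(1 - 5)) = -960/(-8) = 120
Hence H_5(x) = 32 x^5 - 160 x^3 + 120 x.

H_5(x); series = 32 x^5 - 160 x^3 + 120 x


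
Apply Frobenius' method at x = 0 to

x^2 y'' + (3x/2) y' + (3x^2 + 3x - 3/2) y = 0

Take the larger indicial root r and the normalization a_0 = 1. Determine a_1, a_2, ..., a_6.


Write in Frobenius form y'' + (p(x)/x) y' + (q(x)/x^2) y = 0:
  p(x) = 3/2,  q(x) = 3x^2 + 3x - 3/2.
Indicial equation: r(r-1) + (3/2) r + (-3/2) = 0 -> roots r_1 = 1, r_2 = -3/2.
Take r = r_1 = 1. Let y(x) = x^r sum_{n>=0} a_n x^n with a_0 = 1.
Substitute y = x^r sum a_n x^n and match x^{r+n}. The recurrence is
  D(n) a_n + 3 a_{n-1} + 3 a_{n-2} = 0,  where D(n) = (r+n)(r+n-1) + (3/2)(r+n) + (-3/2).
  a_n = [-3 a_{n-1} - 3 a_{n-2}] / D(n).
Since the indicial polynomial factors as (r - r_1)(r - r_2), D(n) = (r_1 + n - r_1)(r_1 + n - r_2) = n(n + 5/2).
Evaluating step by step (a_0 = 1):
  n = 1: D(1) = 1(1 + 5/2) = 7/2; numerator = -3(1) = -3; a_1 = (-3)/(7/2) = -6/7
  n = 2: D(2) = 2(2 + 5/2) = 9; numerator = -3(-6/7) - 3(1) = -3/7; a_2 = (-3/7)/(9) = -1/21
  n = 3: D(3) = 3(3 + 5/2) = 33/2; numerator = -3(-1/21) - 3(-6/7) = 19/7; a_3 = (19/7)/(33/2) = 38/231
  n = 4: D(4) = 4(4 + 5/2) = 26; numerator = -3(38/231) - 3(-1/21) = -27/77; a_4 = (-27/77)/(26) = -27/2002
  n = 5: D(5) = 5(5 + 5/2) = 75/2; numerator = -3(-27/2002) - 3(38/231) = -907/2002; a_5 = (-907/2002)/(75/2) = -907/75075
  n = 6: D(6) = 6(6 + 5/2) = 51; numerator = -3(-907/75075) - 3(-27/2002) = 349/4550; a_6 = (349/4550)/(51) = 349/232050

r = 1; a_0 = 1; a_1 = -6/7; a_2 = -1/21; a_3 = 38/231; a_4 = -27/2002; a_5 = -907/75075; a_6 = 349/232050


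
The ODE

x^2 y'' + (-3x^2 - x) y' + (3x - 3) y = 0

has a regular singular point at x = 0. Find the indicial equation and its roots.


Divide by x^2 to reach normal form y'' + P_1(x) y' + P_2(x) y = 0 with P_1(x) = -3 - 1/x and P_2(x) = 3/x - 3/x^2.
x = 0 is a singular point because the y'-coefficient -3 - 1/x has a pole at x = 0 and the y-coefficient 3/x - 3/x^2 has a pole at x = 0.
It is a regular singular point because x P_1(x) = p(x) = -3x - 1 and x^2 P_2(x) = q(x) = 3x - 3 are polynomials, hence analytic at x = 0.
p(0) = -1,  q(0) = -3.
Indicial equation: r(r-1) + p(0) r + q(0) = 0, i.e. r^2 + (p(0) - 1) r + q(0) = 0, i.e. r^2 - 2 r - 3 = 0.
Discriminant: (-2)^2 - 4(-3) = 16, so r = (2 ± 4)/2.
Solving: r_1 = 3, r_2 = -1.

indicial: r^2 - 2 r - 3 = 0; roots r_1 = 3, r_2 = -1


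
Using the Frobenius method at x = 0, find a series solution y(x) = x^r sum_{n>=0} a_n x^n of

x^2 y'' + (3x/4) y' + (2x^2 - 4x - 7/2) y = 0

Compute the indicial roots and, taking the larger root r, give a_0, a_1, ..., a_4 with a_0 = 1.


Write in Frobenius form y'' + (p(x)/x) y' + (q(x)/x^2) y = 0:
  p(x) = 3/4,  q(x) = 2x^2 - 4x - 7/2.
Indicial equation: r(r-1) + (3/4) r + (-7/2) = 0 -> roots r_1 = 2, r_2 = -7/4.
Take r = r_1 = 2. Let y(x) = x^r sum_{n>=0} a_n x^n with a_0 = 1.
Substitute y = x^r sum a_n x^n and match x^{r+n}. The recurrence is
  D(n) a_n - 4 a_{n-1} + 2 a_{n-2} = 0,  where D(n) = (r+n)(r+n-1) + (3/4)(r+n) + (-7/2).
  a_n = [4 a_{n-1} - 2 a_{n-2}] / D(n).
Since the indicial polynomial factors as (r - r_1)(r - r_2), D(n) = (r_1 + n - r_1)(r_1 + n - r_2) = n(n + 15/4).
Evaluating step by step (a_0 = 1):
  n = 1: D(1) = 1(1 + 15/4) = 19/4; numerator = 4(1) = 4; a_1 = (4)/(19/4) = 16/19
  n = 2: D(2) = 2(2 + 15/4) = 23/2; numerator = 4(16/19) - 2(1) = 26/19; a_2 = (26/19)/(23/2) = 52/437
  n = 3: D(3) = 3(3 + 15/4) = 81/4; numerator = 4(52/437) - 2(16/19) = -528/437; a_3 = (-528/437)/(81/4) = -704/11799
  n = 4: D(4) = 4(4 + 15/4) = 31; numerator = 4(-704/11799) - 2(52/437) = -296/621; a_4 = (-296/621)/(31) = -296/19251

r = 2; a_0 = 1; a_1 = 16/19; a_2 = 52/437; a_3 = -704/11799; a_4 = -296/19251


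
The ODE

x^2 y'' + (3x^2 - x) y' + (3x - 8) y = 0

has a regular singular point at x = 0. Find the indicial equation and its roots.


Divide by x^2 to reach normal form y'' + P_1(x) y' + P_2(x) y = 0 with P_1(x) = 3 - 1/x and P_2(x) = 3/x - 8/x^2.
x = 0 is a singular point because the y'-coefficient 3 - 1/x has a pole at x = 0 and the y-coefficient 3/x - 8/x^2 has a pole at x = 0.
It is a regular singular point because x P_1(x) = p(x) = 3x - 1 and x^2 P_2(x) = q(x) = 3x - 8 are polynomials, hence analytic at x = 0.
p(0) = -1,  q(0) = -8.
Indicial equation: r(r-1) + p(0) r + q(0) = 0, i.e. r^2 + (p(0) - 1) r + q(0) = 0, i.e. r^2 - 2 r - 8 = 0.
Discriminant: (-2)^2 - 4(-8) = 36, so r = (2 ± 6)/2.
Solving: r_1 = 4, r_2 = -2.

indicial: r^2 - 2 r - 8 = 0; roots r_1 = 4, r_2 = -2
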